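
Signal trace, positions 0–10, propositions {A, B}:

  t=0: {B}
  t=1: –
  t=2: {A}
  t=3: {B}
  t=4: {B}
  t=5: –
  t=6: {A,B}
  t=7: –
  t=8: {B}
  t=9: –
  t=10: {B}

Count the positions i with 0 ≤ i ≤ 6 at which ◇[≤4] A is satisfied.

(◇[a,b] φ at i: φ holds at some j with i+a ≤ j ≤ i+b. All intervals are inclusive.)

7

Evaluate at each i in [0,6]:
  i=0: ✓ (witness j=2)
  i=1: ✓ (witness j=2)
  i=2: ✓ (witness j=2)
  i=3: ✓ (witness j=6)
  i=4: ✓ (witness j=6)
  i=5: ✓ (witness j=6)
  i=6: ✓ (witness j=6)
Positions where it holds: {0, 1, 2, 3, 4, 5, 6} → 7.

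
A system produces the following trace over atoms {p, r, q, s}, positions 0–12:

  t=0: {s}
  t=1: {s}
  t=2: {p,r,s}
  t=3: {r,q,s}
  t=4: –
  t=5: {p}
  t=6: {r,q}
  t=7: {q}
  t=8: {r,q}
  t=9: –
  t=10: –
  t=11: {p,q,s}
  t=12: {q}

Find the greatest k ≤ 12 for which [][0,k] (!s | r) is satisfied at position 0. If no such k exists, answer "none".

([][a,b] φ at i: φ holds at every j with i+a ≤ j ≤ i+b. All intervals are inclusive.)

(!s | r) must hold from j=0 onward; find where it first fails.
  j=0: fails → no k works.

none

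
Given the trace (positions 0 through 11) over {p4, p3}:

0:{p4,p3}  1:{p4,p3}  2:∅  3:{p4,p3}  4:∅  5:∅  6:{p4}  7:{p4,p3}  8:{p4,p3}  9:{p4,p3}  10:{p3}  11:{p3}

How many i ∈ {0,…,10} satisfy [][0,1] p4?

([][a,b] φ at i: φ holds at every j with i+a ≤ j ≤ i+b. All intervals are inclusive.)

4

Evaluate at each i in [0,10]:
  i=0: ✓ (all of [0,1])
  i=1: ✗ (fails at j=2)
  i=2: ✗ (fails at j=2)
  i=3: ✗ (fails at j=4)
  i=4: ✗ (fails at j=4)
  i=5: ✗ (fails at j=5)
  i=6: ✓ (all of [6,7])
  i=7: ✓ (all of [7,8])
  i=8: ✓ (all of [8,9])
  i=9: ✗ (fails at j=10)
  i=10: ✗ (fails at j=10)
Positions where it holds: {0, 6, 7, 8} → 4.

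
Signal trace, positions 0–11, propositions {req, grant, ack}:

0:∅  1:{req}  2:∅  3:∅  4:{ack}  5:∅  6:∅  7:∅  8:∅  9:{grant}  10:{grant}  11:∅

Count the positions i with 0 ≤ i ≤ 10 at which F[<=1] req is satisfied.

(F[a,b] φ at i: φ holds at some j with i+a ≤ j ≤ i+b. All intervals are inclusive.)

2

Evaluate at each i in [0,10]:
  i=0: ✓ (witness j=1)
  i=1: ✓ (witness j=1)
  i=2: ✗ (none in [2,3])
  i=3: ✗ (none in [3,4])
  i=4: ✗ (none in [4,5])
  i=5: ✗ (none in [5,6])
  i=6: ✗ (none in [6,7])
  i=7: ✗ (none in [7,8])
  i=8: ✗ (none in [8,9])
  i=9: ✗ (none in [9,10])
  i=10: ✗ (none in [10,11])
Positions where it holds: {0, 1} → 2.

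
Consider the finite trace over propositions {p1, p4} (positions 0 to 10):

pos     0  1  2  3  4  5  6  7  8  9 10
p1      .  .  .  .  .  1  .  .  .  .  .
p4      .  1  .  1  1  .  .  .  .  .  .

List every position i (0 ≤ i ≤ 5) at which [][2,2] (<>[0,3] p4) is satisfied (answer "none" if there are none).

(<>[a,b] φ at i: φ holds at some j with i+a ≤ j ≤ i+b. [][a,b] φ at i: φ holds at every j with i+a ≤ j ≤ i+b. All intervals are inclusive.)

0, 1, 2

Evaluate at each i in [0,5]:
  i=0: ✓ (all of [2,2])
  i=1: ✓ (all of [3,3])
  i=2: ✓ (all of [4,4])
  i=3: ✗ (fails at j=5)
  i=4: ✗ (fails at j=6)
  i=5: ✗ (fails at j=7)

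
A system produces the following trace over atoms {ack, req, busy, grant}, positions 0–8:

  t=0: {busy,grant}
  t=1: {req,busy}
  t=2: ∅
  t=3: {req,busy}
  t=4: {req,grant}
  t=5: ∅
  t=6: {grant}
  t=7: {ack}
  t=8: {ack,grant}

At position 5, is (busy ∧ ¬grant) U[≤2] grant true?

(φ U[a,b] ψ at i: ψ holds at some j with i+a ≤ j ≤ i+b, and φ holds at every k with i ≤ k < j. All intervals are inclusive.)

Need some j in [5,7] with grant, and (busy ∧ ¬grant) at every k in [5,j-1].
  j=5: grant false.
  j=6: grant holds, but (busy ∧ ¬grant) fails at k=5 → not this j.
  j=7: grant false.
No j in the window works → until fails.

Does not hold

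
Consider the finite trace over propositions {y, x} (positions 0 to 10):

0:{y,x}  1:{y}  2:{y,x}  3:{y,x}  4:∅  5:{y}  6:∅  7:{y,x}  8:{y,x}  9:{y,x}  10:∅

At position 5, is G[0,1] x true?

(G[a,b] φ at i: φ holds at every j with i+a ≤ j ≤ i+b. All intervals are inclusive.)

Check x at every j in [5,6]:
  j=5: false
  j=6: false
Fails at j=5 → formula fails.

No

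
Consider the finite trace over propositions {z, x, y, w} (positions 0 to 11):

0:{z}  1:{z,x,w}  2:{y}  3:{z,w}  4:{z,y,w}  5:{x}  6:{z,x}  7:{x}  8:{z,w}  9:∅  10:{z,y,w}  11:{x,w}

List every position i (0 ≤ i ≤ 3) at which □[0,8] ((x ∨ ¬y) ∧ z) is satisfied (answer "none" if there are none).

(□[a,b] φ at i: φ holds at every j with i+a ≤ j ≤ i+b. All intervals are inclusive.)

none

Evaluate at each i in [0,3]:
  i=0: ✗ (fails at j=2)
  i=1: ✗ (fails at j=2)
  i=2: ✗ (fails at j=2)
  i=3: ✗ (fails at j=4)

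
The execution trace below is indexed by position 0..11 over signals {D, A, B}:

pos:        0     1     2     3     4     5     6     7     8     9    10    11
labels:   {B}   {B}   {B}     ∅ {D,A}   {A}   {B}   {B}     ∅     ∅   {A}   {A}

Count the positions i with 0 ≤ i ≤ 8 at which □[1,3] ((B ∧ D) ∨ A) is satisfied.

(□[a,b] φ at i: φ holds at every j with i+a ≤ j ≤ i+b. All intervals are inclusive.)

0

Evaluate at each i in [0,8]:
  i=0: ✗ (fails at j=1)
  i=1: ✗ (fails at j=2)
  i=2: ✗ (fails at j=3)
  i=3: ✗ (fails at j=6)
  i=4: ✗ (fails at j=6)
  i=5: ✗ (fails at j=6)
  i=6: ✗ (fails at j=7)
  i=7: ✗ (fails at j=8)
  i=8: ✗ (fails at j=9)
Positions where it holds: {} → 0.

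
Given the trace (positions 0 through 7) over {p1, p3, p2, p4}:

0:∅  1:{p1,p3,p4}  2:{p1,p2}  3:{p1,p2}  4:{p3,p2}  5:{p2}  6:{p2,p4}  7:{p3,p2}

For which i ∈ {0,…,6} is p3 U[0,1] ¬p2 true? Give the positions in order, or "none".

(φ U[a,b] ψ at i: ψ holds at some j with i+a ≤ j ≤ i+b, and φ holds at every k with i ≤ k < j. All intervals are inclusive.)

Evaluate at each i in [0,6]:
  i=0: ✓ (rhs at j=0)
  i=1: ✓ (rhs at j=1)
  i=2: ✗ (no rhs in [2,3])
  i=3: ✗ (no rhs in [3,4])
  i=4: ✗ (no rhs in [4,5])
  i=5: ✗ (no rhs in [5,6])
  i=6: ✗ (no rhs in [6,7])

0, 1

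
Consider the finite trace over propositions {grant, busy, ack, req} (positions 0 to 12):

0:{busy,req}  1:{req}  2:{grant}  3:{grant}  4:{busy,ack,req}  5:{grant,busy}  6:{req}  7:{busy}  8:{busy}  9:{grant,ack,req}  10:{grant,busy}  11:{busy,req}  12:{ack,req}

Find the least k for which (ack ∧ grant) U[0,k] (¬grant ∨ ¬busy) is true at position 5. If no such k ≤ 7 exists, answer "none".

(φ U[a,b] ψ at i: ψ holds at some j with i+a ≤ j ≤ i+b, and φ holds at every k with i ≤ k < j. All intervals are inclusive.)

none

Need earliest j ≥ 5 with (¬grant ∨ ¬busy), and (ack ∧ grant) at every k in [5,j-1].
  j=5: rhs fails.
  j=6: rhs holds but lhs fails at k=5.
  j=7: rhs holds but lhs fails at k=5.
  j=8: rhs holds but lhs fails at k=5.
  j=9: rhs holds but lhs fails at k=5.
  j=10: rhs fails.
  j=11: rhs holds but lhs fails at k=5.
  j=12: rhs holds but lhs fails at k=5.
No witness within the range → none.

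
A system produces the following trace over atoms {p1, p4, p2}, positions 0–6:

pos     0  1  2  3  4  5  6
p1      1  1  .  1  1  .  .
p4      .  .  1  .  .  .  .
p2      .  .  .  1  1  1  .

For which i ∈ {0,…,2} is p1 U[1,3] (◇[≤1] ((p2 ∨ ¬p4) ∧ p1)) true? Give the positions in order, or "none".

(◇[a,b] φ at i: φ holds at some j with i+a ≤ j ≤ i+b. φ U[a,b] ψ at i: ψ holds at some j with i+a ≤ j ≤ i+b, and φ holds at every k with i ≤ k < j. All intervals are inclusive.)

Evaluate at each i in [0,2]:
  i=0: ✓ (rhs at j=1; lhs holds on [0,0])
  i=1: ✓ (rhs at j=2; lhs holds on [1,1])
  i=2: ✗ (lhs fails at k=2 before rhs at j=3)

0, 1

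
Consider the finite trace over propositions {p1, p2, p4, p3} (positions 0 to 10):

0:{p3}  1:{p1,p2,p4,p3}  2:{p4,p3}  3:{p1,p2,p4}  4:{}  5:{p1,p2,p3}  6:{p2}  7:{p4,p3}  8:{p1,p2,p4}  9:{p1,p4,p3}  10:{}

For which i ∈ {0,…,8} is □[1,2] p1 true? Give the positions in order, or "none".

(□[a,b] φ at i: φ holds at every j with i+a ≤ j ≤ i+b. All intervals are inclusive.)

Evaluate at each i in [0,8]:
  i=0: ✗ (fails at j=2)
  i=1: ✗ (fails at j=2)
  i=2: ✗ (fails at j=4)
  i=3: ✗ (fails at j=4)
  i=4: ✗ (fails at j=6)
  i=5: ✗ (fails at j=6)
  i=6: ✗ (fails at j=7)
  i=7: ✓ (all of [8,9])
  i=8: ✗ (fails at j=10)

7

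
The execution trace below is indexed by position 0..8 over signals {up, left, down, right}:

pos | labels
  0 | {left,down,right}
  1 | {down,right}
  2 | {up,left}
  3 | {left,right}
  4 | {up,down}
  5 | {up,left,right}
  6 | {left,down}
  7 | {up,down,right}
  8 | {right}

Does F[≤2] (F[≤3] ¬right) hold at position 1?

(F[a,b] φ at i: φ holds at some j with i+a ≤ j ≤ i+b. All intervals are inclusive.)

Holds

Check F[≤3] ¬right at each j in [1,3]:
  j=1: holds (witness at 2)
  j=2: holds (witness at 2)
  j=3: holds (witness at 4)
Found at j=1 → formula holds.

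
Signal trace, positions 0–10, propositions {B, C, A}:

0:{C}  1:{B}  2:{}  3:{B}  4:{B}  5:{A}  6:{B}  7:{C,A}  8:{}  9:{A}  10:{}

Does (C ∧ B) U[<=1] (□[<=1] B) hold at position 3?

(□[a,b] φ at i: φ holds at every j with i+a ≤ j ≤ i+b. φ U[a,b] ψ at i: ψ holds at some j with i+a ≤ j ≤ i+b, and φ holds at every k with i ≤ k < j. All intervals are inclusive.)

Yes

Need some j in [3,4] with □[<=1] B, and (C ∧ B) at every k in [3,j-1].
  j=3: □[<=1] B holds; no prefix to check → satisfied.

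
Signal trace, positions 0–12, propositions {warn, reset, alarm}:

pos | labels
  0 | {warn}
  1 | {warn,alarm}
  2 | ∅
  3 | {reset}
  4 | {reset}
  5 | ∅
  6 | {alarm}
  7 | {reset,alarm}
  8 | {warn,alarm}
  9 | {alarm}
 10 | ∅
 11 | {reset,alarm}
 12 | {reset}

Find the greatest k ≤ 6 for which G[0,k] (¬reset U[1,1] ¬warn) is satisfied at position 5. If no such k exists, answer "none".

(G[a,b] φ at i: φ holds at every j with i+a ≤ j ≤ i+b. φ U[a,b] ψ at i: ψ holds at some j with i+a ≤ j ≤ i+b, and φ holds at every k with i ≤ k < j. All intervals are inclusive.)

(¬reset U[1,1] ¬warn) must hold from j=5 onward; find where it first fails.
  j=5: holds
  j=6: holds
  j=7: fails
Holds on [5,6], so largest k = 1.

1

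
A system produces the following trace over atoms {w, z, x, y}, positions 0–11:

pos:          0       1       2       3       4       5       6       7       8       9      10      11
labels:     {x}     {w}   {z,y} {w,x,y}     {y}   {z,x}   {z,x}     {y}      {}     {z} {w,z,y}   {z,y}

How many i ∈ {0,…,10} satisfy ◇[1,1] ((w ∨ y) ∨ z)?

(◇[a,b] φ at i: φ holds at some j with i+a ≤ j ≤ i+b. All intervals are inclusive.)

Evaluate at each i in [0,10]:
  i=0: ✓ (witness j=1)
  i=1: ✓ (witness j=2)
  i=2: ✓ (witness j=3)
  i=3: ✓ (witness j=4)
  i=4: ✓ (witness j=5)
  i=5: ✓ (witness j=6)
  i=6: ✓ (witness j=7)
  i=7: ✗ (none in [8,8])
  i=8: ✓ (witness j=9)
  i=9: ✓ (witness j=10)
  i=10: ✓ (witness j=11)
Positions where it holds: {0, 1, 2, 3, 4, 5, 6, 8, 9, 10} → 10.

10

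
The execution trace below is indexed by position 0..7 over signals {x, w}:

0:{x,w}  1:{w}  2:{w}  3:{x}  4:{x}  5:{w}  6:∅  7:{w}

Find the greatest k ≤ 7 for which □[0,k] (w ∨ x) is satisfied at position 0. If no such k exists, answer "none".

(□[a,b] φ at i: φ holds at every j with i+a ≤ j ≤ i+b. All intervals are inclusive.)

(w ∨ x) must hold from j=0 onward; find where it first fails.
  j=0: holds
  j=1: holds
  j=2: holds
  j=3: holds
  j=4: holds
  j=5: holds
  j=6: fails
Holds on [0,5], so largest k = 5.

5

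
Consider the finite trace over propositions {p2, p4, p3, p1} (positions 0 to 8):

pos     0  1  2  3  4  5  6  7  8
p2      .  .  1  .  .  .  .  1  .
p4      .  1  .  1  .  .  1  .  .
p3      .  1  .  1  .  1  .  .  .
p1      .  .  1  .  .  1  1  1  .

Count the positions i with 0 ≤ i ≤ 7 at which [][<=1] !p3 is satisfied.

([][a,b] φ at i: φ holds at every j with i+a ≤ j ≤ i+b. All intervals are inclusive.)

Evaluate at each i in [0,7]:
  i=0: ✗ (fails at j=1)
  i=1: ✗ (fails at j=1)
  i=2: ✗ (fails at j=3)
  i=3: ✗ (fails at j=3)
  i=4: ✗ (fails at j=5)
  i=5: ✗ (fails at j=5)
  i=6: ✓ (all of [6,7])
  i=7: ✓ (all of [7,8])
Positions where it holds: {6, 7} → 2.

2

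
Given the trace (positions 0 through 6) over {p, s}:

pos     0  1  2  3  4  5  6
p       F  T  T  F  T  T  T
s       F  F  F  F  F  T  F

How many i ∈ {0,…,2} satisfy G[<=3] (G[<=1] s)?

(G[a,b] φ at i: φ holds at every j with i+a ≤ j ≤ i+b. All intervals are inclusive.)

Evaluate at each i in [0,2]:
  i=0: ✗ (fails at j=0)
  i=1: ✗ (fails at j=1)
  i=2: ✗ (fails at j=2)
Positions where it holds: {} → 0.

0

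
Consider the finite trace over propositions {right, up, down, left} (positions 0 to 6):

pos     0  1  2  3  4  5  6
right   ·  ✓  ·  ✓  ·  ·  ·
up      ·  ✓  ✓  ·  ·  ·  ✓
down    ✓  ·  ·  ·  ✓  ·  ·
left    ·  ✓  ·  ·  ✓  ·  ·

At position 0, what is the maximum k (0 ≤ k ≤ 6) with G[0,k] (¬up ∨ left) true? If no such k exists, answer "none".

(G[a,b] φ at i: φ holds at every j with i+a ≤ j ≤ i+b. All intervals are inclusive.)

(¬up ∨ left) must hold from j=0 onward; find where it first fails.
  j=0: holds
  j=1: holds
  j=2: fails
Holds on [0,1], so largest k = 1.

1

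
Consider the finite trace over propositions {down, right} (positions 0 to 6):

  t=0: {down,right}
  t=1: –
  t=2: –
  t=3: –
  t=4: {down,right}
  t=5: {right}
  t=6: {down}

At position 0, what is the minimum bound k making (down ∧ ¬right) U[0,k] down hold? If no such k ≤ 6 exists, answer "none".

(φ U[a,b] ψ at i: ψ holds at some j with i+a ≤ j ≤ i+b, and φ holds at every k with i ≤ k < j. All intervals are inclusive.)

0

Need earliest j ≥ 0 with down, and (down ∧ ¬right) at every k in [0,j-1].
  j=0: rhs holds (empty prefix). k = 0.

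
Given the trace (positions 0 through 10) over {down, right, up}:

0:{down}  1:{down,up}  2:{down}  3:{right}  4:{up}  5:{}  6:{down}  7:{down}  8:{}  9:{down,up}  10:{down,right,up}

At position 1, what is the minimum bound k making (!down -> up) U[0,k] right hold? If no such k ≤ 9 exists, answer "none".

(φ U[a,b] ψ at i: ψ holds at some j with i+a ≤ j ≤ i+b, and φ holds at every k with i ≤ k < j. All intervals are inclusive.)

2

Need earliest j ≥ 1 with right, and (!down -> up) at every k in [1,j-1].
  j=1: rhs fails.
  j=2: rhs fails.
  j=3: rhs holds; lhs holds on [1,2]. k = 2.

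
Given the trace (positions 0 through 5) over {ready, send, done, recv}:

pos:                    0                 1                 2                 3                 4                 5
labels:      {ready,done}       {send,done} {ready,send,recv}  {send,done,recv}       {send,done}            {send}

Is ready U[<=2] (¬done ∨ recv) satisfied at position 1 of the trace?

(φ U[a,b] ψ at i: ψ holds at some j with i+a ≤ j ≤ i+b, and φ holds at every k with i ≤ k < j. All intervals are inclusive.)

Need some j in [1,3] with (¬done ∨ recv), and ready at every k in [1,j-1].
  j=1: (¬done ∨ recv) false.
  j=2: (¬done ∨ recv) holds, but ready fails at k=1 → not this j.
  j=3: (¬done ∨ recv) holds, but ready fails at k=1 → not this j.
No j in the window works → until fails.

No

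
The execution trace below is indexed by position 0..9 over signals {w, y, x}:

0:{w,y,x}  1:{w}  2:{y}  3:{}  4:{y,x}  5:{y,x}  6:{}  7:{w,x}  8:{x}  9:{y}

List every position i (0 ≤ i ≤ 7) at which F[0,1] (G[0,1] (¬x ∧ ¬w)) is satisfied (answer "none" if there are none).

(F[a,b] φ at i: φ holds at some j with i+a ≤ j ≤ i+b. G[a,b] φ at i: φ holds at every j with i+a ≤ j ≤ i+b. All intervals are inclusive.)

Evaluate at each i in [0,7]:
  i=0: ✗ (none in [0,1])
  i=1: ✓ (witness j=2)
  i=2: ✓ (witness j=2)
  i=3: ✗ (none in [3,4])
  i=4: ✗ (none in [4,5])
  i=5: ✗ (none in [5,6])
  i=6: ✗ (none in [6,7])
  i=7: ✗ (none in [7,8])

1, 2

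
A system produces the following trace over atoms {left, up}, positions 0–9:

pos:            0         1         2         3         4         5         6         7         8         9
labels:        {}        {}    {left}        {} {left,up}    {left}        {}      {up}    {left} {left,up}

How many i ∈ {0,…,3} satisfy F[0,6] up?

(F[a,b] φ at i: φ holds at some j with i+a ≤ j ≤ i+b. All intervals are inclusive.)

4

Evaluate at each i in [0,3]:
  i=0: ✓ (witness j=4)
  i=1: ✓ (witness j=4)
  i=2: ✓ (witness j=4)
  i=3: ✓ (witness j=4)
Positions where it holds: {0, 1, 2, 3} → 4.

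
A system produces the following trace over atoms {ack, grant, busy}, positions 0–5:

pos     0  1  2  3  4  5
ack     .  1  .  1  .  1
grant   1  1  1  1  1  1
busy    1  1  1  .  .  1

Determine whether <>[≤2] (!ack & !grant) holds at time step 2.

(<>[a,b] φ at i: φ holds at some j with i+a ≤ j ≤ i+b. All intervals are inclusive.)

No

Check (!ack & !grant) at each j in [2,4]:
  j=2: false
  j=3: false
  j=4: false
No position in the window satisfies it → formula fails.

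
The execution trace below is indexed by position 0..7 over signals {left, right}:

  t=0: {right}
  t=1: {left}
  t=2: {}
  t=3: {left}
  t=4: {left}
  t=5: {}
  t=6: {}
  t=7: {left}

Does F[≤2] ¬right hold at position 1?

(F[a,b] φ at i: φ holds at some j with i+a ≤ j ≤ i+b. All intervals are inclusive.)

Check ¬right at each j in [1,3]:
  j=1: true
  j=2: true
  j=3: true
Found at j=1 → formula holds.

Holds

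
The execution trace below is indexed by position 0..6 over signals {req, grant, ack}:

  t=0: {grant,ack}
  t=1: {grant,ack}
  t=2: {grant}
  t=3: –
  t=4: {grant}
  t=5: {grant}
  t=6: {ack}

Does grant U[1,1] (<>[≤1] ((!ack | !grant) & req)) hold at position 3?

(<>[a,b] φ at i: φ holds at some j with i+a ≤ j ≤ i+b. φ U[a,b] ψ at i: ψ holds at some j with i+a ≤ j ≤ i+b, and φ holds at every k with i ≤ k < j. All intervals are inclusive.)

Need some j in [4,4] with <>[≤1] ((!ack | !grant) & req), and grant at every k in [3,j-1].
  j=4: <>[≤1] ((!ack | !grant) & req) — fails (none in [4,5]).
No j in the window works → until fails.

False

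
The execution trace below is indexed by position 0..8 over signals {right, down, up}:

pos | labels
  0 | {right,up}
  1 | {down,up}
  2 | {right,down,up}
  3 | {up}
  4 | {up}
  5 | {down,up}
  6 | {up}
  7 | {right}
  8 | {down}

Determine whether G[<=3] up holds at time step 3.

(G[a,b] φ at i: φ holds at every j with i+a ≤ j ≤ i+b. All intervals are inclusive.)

Holds

Check up at every j in [3,6]:
  j=3: true
  j=4: true
  j=5: true
  j=6: true
All positions satisfy it → formula holds.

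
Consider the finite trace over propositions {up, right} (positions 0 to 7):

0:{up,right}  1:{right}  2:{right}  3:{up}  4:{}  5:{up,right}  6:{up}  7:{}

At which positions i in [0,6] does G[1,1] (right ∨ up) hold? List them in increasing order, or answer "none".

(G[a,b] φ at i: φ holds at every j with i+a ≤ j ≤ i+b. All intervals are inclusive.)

0, 1, 2, 4, 5

Evaluate at each i in [0,6]:
  i=0: ✓ (all of [1,1])
  i=1: ✓ (all of [2,2])
  i=2: ✓ (all of [3,3])
  i=3: ✗ (fails at j=4)
  i=4: ✓ (all of [5,5])
  i=5: ✓ (all of [6,6])
  i=6: ✗ (fails at j=7)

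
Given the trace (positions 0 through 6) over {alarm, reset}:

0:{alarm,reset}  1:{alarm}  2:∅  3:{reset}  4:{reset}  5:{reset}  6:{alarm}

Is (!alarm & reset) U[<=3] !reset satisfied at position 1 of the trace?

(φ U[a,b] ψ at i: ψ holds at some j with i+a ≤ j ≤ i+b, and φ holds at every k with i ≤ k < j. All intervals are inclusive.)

True

Need some j in [1,4] with !reset, and (!alarm & reset) at every k in [1,j-1].
  j=1: !reset holds; no prefix to check → satisfied.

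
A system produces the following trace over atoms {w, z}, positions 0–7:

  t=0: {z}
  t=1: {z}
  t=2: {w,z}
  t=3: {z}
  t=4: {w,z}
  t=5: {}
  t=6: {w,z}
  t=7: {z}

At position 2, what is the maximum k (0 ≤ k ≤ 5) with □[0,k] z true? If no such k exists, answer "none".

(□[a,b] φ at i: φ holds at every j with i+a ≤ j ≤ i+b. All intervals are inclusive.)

z must hold from j=2 onward; find where it first fails.
  j=2: holds
  j=3: holds
  j=4: holds
  j=5: fails
Holds on [2,4], so largest k = 2.

2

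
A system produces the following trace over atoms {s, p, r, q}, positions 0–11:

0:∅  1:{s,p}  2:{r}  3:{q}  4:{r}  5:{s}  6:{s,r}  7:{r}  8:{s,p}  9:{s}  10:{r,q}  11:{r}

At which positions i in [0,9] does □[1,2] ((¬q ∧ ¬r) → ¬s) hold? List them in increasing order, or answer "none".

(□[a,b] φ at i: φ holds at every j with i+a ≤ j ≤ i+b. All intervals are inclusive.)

Evaluate at each i in [0,9]:
  i=0: ✗ (fails at j=1)
  i=1: ✓ (all of [2,3])
  i=2: ✓ (all of [3,4])
  i=3: ✗ (fails at j=5)
  i=4: ✗ (fails at j=5)
  i=5: ✓ (all of [6,7])
  i=6: ✗ (fails at j=8)
  i=7: ✗ (fails at j=8)
  i=8: ✗ (fails at j=9)
  i=9: ✓ (all of [10,11])

1, 2, 5, 9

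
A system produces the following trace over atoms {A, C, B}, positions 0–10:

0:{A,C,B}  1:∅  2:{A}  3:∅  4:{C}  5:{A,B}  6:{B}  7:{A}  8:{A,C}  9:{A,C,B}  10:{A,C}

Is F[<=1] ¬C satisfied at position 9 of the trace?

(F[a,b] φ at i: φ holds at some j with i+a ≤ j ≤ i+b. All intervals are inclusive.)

Check ¬C at each j in [9,10]:
  j=9: false
  j=10: false
No position in the window satisfies it → formula fails.

Does not hold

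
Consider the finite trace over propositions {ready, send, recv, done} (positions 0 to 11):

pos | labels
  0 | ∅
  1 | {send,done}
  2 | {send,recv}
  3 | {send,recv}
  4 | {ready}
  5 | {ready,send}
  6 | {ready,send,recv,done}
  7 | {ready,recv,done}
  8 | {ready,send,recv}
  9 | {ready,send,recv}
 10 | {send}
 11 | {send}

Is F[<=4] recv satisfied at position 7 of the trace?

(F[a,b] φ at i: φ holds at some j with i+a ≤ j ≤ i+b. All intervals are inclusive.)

Check recv at each j in [7,11]:
  j=7: true
  j=8: true
  j=9: true
  j=10: false
  j=11: false
Found at j=7 → formula holds.

Yes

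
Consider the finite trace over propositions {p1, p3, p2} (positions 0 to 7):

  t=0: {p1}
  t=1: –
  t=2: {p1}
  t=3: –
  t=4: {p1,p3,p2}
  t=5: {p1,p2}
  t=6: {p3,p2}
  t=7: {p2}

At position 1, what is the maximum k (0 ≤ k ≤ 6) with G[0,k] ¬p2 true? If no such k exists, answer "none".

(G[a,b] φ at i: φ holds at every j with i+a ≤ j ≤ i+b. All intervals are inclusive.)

2

¬p2 must hold from j=1 onward; find where it first fails.
  j=1: holds
  j=2: holds
  j=3: holds
  j=4: fails
Holds on [1,3], so largest k = 2.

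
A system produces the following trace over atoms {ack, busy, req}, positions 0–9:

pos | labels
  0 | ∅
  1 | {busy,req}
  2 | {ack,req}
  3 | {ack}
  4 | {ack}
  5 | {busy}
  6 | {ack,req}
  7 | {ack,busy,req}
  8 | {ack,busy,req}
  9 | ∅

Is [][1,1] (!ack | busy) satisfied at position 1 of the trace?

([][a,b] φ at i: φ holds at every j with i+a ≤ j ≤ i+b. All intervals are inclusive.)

No

Check (!ack | busy) at every j in [2,2]:
  j=2: false
Fails at j=2 → formula fails.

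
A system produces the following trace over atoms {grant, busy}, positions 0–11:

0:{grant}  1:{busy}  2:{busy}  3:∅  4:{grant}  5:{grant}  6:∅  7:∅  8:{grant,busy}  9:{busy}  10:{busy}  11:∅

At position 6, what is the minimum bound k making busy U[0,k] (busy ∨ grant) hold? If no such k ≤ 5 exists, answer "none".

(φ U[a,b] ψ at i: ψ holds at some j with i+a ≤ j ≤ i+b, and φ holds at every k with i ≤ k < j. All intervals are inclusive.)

none

Need earliest j ≥ 6 with (busy ∨ grant), and busy at every k in [6,j-1].
  j=6: rhs fails.
  j=7: rhs fails.
  j=8: rhs holds but lhs fails at k=6.
  j=9: rhs holds but lhs fails at k=6.
  j=10: rhs holds but lhs fails at k=6.
  j=11: rhs fails.
No witness within the range → none.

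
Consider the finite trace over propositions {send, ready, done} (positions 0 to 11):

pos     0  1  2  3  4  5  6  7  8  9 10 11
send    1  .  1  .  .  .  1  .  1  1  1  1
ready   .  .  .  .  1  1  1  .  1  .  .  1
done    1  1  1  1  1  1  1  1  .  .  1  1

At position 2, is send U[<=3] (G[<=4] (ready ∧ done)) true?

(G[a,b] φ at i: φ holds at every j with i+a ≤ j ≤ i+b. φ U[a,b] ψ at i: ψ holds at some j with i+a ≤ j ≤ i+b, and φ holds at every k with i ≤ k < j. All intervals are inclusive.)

Does not hold

Need some j in [2,5] with G[<=4] (ready ∧ done), and send at every k in [2,j-1].
  j=2: G[<=4] (ready ∧ done) — fails at 2.
  j=3: G[<=4] (ready ∧ done) — fails at 3.
  j=4: G[<=4] (ready ∧ done) — fails at 7.
  j=5: G[<=4] (ready ∧ done) — fails at 7.
No j in the window works → until fails.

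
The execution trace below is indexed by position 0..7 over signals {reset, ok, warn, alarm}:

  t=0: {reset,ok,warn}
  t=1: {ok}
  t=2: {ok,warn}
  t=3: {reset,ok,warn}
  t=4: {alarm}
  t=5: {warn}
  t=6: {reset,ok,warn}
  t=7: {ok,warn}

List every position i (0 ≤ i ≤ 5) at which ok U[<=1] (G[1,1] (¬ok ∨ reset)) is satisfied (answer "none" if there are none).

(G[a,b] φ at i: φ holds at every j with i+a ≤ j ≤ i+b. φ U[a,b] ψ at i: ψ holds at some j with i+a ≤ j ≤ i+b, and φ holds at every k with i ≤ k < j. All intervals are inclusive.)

Evaluate at each i in [0,5]:
  i=0: ✗ (no rhs in [0,1])
  i=1: ✓ (rhs at j=2; lhs holds on [1,1])
  i=2: ✓ (rhs at j=2)
  i=3: ✓ (rhs at j=3)
  i=4: ✓ (rhs at j=4)
  i=5: ✓ (rhs at j=5)

1, 2, 3, 4, 5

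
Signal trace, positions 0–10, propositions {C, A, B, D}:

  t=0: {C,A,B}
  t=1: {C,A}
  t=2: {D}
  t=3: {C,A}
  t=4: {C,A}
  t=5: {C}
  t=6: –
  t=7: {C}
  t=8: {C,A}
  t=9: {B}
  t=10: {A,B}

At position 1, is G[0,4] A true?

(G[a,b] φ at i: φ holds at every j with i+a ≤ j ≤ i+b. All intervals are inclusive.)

Check A at every j in [1,5]:
  j=1: true
  j=2: false
  j=3: true
  j=4: true
  j=5: false
Fails at j=2 → formula fails.

No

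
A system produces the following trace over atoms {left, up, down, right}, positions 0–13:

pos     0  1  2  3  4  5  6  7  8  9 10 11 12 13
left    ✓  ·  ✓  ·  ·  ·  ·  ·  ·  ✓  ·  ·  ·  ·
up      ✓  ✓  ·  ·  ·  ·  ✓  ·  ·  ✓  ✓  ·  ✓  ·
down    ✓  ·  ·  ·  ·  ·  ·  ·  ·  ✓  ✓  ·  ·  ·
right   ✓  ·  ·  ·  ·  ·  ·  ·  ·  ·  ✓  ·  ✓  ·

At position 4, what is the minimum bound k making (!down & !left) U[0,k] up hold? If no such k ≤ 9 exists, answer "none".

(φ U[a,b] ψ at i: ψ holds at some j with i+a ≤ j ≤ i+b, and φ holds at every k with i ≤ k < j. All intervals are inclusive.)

2

Need earliest j ≥ 4 with up, and (!down & !left) at every k in [4,j-1].
  j=4: rhs fails.
  j=5: rhs fails.
  j=6: rhs holds; lhs holds on [4,5]. k = 2.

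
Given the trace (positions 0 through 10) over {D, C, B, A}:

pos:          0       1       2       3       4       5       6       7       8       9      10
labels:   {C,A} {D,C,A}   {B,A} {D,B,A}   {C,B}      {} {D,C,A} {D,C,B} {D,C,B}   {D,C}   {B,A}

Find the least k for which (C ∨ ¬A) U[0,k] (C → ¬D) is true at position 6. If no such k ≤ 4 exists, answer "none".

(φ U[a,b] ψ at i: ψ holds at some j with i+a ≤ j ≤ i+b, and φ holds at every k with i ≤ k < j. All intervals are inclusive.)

Need earliest j ≥ 6 with (C → ¬D), and (C ∨ ¬A) at every k in [6,j-1].
  j=6: rhs fails.
  j=7: rhs fails.
  j=8: rhs fails.
  j=9: rhs fails.
  j=10: rhs holds; lhs holds on [6,9]. k = 4.

4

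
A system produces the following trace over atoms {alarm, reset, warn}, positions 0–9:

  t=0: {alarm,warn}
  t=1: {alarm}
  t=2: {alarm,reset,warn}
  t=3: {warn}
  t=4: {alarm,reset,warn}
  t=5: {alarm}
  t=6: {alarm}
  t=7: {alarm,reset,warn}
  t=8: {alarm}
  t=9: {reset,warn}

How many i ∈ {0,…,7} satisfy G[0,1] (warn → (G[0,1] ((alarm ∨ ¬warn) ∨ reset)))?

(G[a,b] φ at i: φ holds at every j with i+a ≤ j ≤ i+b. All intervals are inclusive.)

Evaluate at each i in [0,7]:
  i=0: ✓ (all of [0,1])
  i=1: ✗ (fails at j=2)
  i=2: ✗ (fails at j=2)
  i=3: ✗ (fails at j=3)
  i=4: ✓ (all of [4,5])
  i=5: ✓ (all of [5,6])
  i=6: ✓ (all of [6,7])
  i=7: ✓ (all of [7,8])
Positions where it holds: {0, 4, 5, 6, 7} → 5.

5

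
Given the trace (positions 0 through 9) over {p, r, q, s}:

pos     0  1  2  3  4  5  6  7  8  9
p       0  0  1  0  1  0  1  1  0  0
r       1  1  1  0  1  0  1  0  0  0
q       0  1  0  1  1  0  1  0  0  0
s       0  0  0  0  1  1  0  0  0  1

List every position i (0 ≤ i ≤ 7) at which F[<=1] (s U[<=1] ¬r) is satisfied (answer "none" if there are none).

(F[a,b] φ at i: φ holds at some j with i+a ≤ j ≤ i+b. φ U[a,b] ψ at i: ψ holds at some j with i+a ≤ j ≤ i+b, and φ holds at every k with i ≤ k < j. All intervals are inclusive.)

Evaluate at each i in [0,7]:
  i=0: ✗ (none in [0,1])
  i=1: ✗ (none in [1,2])
  i=2: ✓ (witness j=3)
  i=3: ✓ (witness j=3)
  i=4: ✓ (witness j=4)
  i=5: ✓ (witness j=5)
  i=6: ✓ (witness j=7)
  i=7: ✓ (witness j=7)

2, 3, 4, 5, 6, 7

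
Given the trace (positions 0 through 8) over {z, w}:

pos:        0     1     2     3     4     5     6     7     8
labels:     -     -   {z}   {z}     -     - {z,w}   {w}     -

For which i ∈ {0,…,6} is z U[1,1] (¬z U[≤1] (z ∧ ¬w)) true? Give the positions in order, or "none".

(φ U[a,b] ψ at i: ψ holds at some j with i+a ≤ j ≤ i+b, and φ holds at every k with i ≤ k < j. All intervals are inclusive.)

2

Evaluate at each i in [0,6]:
  i=0: ✗ (lhs fails at k=0 before rhs at j=1)
  i=1: ✗ (lhs fails at k=1 before rhs at j=2)
  i=2: ✓ (rhs at j=3; lhs holds on [2,2])
  i=3: ✗ (no rhs in [4,4])
  i=4: ✗ (no rhs in [5,5])
  i=5: ✗ (no rhs in [6,6])
  i=6: ✗ (no rhs in [7,7])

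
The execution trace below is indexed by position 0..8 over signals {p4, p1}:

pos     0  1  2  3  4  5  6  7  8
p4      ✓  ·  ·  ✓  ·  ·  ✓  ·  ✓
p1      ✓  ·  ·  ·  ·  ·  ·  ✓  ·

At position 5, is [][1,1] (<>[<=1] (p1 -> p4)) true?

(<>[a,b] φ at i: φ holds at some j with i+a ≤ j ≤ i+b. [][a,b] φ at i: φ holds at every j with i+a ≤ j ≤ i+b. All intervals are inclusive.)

True

Check <>[<=1] (p1 -> p4) at every j in [6,6]:
  j=6: holds (witness at 6)
All positions satisfy it → formula holds.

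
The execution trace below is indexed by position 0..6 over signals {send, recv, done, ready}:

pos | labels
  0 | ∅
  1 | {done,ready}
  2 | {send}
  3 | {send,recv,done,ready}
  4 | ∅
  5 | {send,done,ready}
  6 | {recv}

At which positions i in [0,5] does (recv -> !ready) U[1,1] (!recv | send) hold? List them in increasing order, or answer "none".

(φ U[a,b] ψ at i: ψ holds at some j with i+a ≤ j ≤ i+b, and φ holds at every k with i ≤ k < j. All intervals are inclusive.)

Evaluate at each i in [0,5]:
  i=0: ✓ (rhs at j=1; lhs holds on [0,0])
  i=1: ✓ (rhs at j=2; lhs holds on [1,1])
  i=2: ✓ (rhs at j=3; lhs holds on [2,2])
  i=3: ✗ (lhs fails at k=3 before rhs at j=4)
  i=4: ✓ (rhs at j=5; lhs holds on [4,4])
  i=5: ✗ (no rhs in [6,6])

0, 1, 2, 4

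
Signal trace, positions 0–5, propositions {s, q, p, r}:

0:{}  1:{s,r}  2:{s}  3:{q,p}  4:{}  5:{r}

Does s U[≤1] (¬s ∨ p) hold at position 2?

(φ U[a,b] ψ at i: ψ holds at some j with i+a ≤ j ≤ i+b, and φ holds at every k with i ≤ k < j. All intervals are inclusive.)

True

Need some j in [2,3] with (¬s ∨ p), and s at every k in [2,j-1].
  j=2: (¬s ∨ p) false.
  j=3: (¬s ∨ p) holds; s holds at every k in [2,2] → satisfied.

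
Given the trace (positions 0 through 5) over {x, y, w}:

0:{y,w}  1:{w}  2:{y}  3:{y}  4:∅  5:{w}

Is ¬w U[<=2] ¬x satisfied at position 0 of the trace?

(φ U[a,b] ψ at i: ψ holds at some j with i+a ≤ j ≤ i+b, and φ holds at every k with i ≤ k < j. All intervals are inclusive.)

Need some j in [0,2] with ¬x, and ¬w at every k in [0,j-1].
  j=0: ¬x holds; no prefix to check → satisfied.

Yes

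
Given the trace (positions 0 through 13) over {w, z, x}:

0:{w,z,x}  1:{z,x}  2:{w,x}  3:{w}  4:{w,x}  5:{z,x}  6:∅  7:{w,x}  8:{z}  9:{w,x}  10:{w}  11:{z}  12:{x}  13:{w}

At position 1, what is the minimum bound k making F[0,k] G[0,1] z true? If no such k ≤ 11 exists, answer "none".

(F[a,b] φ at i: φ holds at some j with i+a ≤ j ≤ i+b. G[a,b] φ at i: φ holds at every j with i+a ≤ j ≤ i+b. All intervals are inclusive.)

Scan j = 1,2,… for G[0,1] z:
  j=1: fails
  j=2: fails
  j=3: fails
  j=4: fails
  j=5: fails
  j=6: fails
  j=7: fails
  j=8: fails
  j=9: fails
  j=10: fails
  j=11: fails
  j=12: fails
No j in [1,12] satisfies it → none.

none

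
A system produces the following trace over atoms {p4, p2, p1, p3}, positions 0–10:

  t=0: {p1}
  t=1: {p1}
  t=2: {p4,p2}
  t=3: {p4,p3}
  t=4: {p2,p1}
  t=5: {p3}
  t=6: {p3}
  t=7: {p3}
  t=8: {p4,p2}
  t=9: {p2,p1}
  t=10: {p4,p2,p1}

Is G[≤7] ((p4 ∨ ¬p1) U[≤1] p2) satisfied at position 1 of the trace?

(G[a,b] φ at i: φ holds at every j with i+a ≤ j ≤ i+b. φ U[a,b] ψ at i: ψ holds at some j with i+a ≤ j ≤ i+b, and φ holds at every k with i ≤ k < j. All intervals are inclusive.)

Check ((p4 ∨ ¬p1) U[≤1] p2) at every j in [1,8]:
  j=1: fails
  j=2: holds
  j=3: holds
  j=4: holds
  j=5: fails
  j=6: fails
  j=7: holds
  j=8: holds
Fails at j=1 → formula fails.

Does not hold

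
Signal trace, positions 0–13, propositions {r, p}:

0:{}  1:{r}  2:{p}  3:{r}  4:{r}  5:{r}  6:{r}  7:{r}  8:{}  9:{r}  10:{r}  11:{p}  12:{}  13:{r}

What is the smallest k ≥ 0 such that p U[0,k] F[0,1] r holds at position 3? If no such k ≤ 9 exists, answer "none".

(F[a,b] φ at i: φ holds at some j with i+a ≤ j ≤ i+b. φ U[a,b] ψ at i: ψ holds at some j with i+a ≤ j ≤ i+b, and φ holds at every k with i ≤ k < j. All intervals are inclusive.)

Need earliest j ≥ 3 with F[0,1] r, and p at every k in [3,j-1].
  j=3: rhs holds (empty prefix). k = 0.

0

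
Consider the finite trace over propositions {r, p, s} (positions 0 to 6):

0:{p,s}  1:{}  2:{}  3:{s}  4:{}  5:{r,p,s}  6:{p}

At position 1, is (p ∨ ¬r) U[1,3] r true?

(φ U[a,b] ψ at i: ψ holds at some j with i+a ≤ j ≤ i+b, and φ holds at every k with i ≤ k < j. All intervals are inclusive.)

Need some j in [2,4] with r, and (p ∨ ¬r) at every k in [1,j-1].
  j=2: r false.
  j=3: r false.
  j=4: r false.
No j in the window works → until fails.

False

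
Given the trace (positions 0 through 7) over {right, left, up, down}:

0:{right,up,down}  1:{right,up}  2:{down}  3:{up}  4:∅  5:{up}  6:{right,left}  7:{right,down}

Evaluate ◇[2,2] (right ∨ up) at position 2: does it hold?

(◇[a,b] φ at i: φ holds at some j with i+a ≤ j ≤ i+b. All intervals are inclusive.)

Check (right ∨ up) at each j in [4,4]:
  j=4: false
No position in the window satisfies it → formula fails.

No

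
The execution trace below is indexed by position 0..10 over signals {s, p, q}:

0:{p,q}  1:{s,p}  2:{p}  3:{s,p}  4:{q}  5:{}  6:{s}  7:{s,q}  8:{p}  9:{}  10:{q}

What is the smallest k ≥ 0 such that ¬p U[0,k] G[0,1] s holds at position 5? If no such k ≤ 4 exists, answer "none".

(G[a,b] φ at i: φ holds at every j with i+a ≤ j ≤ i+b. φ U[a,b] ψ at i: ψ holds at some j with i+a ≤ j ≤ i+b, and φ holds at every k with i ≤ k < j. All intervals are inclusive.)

Need earliest j ≥ 5 with G[0,1] s, and ¬p at every k in [5,j-1].
  j=5: rhs fails.
  j=6: rhs holds; lhs holds on [5,5]. k = 1.

1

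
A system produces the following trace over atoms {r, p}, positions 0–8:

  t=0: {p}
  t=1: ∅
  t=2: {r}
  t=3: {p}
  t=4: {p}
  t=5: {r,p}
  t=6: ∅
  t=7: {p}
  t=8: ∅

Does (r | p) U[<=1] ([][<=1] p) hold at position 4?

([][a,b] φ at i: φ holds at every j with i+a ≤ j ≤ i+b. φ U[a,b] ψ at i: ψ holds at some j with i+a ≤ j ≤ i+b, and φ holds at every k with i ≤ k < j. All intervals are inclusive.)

Need some j in [4,5] with [][<=1] p, and (r | p) at every k in [4,j-1].
  j=4: [][<=1] p holds; no prefix to check → satisfied.

True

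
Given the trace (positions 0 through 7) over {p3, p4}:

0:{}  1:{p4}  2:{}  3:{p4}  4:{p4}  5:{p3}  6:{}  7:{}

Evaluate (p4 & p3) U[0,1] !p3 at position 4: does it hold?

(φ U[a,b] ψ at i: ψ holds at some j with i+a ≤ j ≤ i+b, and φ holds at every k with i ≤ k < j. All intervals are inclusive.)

Need some j in [4,5] with !p3, and (p4 & p3) at every k in [4,j-1].
  j=4: !p3 holds; no prefix to check → satisfied.

Yes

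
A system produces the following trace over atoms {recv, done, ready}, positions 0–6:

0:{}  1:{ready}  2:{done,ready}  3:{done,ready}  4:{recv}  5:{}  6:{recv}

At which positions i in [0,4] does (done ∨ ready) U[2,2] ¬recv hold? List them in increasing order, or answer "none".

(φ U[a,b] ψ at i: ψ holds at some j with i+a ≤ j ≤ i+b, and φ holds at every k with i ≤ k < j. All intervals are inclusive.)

1

Evaluate at each i in [0,4]:
  i=0: ✗ (lhs fails at k=0 before rhs at j=2)
  i=1: ✓ (rhs at j=3; lhs holds on [1,2])
  i=2: ✗ (no rhs in [4,4])
  i=3: ✗ (lhs fails at k=4 before rhs at j=5)
  i=4: ✗ (no rhs in [6,6])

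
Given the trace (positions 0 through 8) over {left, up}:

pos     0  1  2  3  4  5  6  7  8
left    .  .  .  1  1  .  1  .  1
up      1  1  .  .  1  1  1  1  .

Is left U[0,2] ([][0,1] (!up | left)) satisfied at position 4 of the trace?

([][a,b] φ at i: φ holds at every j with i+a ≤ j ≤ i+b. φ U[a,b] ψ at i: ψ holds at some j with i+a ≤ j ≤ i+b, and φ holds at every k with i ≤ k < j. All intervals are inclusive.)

Does not hold

Need some j in [4,6] with [][0,1] (!up | left), and left at every k in [4,j-1].
  j=4: [][0,1] (!up | left) — fails at 5.
  j=5: [][0,1] (!up | left) — fails at 5.
  j=6: [][0,1] (!up | left) — fails at 7.
No j in the window works → until fails.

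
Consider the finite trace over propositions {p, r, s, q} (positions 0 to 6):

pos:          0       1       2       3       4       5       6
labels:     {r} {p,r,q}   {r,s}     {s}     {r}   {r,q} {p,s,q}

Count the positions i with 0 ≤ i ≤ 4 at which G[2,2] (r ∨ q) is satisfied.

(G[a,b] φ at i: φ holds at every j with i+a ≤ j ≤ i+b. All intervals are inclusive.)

Evaluate at each i in [0,4]:
  i=0: ✓ (all of [2,2])
  i=1: ✗ (fails at j=3)
  i=2: ✓ (all of [4,4])
  i=3: ✓ (all of [5,5])
  i=4: ✓ (all of [6,6])
Positions where it holds: {0, 2, 3, 4} → 4.

4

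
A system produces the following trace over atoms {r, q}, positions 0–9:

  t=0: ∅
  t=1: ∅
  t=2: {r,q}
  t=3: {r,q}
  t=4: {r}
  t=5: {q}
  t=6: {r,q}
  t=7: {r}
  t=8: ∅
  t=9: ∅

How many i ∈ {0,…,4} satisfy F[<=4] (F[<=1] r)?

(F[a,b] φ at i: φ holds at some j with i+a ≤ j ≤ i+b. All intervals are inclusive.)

Evaluate at each i in [0,4]:
  i=0: ✓ (witness j=1)
  i=1: ✓ (witness j=1)
  i=2: ✓ (witness j=2)
  i=3: ✓ (witness j=3)
  i=4: ✓ (witness j=4)
Positions where it holds: {0, 1, 2, 3, 4} → 5.

5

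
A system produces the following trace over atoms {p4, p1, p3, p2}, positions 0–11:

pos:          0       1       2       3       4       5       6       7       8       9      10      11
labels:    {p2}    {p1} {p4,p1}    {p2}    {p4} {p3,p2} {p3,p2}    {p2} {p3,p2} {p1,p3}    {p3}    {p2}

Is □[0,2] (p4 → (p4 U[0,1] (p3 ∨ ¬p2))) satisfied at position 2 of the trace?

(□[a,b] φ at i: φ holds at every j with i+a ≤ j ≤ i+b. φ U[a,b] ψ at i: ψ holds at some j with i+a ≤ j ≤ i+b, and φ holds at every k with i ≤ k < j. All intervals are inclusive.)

Yes

Check (p4 → (p4 U[0,1] (p3 ∨ ¬p2))) at every j in [2,4]:
  j=2: antecedent true; consequent holds → ✓
  j=3: antecedent false → ✓
  j=4: antecedent true; consequent holds → ✓
All positions satisfy it → formula holds.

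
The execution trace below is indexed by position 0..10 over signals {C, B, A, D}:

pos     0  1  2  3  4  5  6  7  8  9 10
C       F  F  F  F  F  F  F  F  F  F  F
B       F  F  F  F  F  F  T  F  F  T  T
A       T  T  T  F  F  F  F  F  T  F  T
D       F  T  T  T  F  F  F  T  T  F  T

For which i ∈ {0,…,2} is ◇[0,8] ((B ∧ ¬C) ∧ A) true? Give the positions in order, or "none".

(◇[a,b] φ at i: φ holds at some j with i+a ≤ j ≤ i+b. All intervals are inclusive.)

2

Evaluate at each i in [0,2]:
  i=0: ✗ (none in [0,8])
  i=1: ✗ (none in [1,9])
  i=2: ✓ (witness j=10)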